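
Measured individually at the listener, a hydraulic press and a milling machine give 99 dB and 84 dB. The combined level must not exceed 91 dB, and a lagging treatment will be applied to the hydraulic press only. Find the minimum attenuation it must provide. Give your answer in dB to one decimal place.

9.0 dB

Fixed contribution from the other source: Σ 10^(L/10) = 10^(84/10) = 2.512e+08 (84.00 dB).
The limit corresponds to 10^(91/10) = 1.259e+09; subtracting the fixed part leaves 1.008e+09 for the hydraulic press, i.e. 90.03 dB.
So the hydraulic press must be reduced from 99 to 90.03 dB: IL = 8.97 dB.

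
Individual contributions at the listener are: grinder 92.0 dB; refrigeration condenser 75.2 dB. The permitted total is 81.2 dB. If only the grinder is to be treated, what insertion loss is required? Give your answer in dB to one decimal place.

12.1 dB

Everything except the grinder sums to 10^(75.2/10) = 3.311e+07 in linear terms, 75.20 dB.
The limit corresponds to 10^(81.2/10) = 1.318e+08; subtracting the fixed part leaves 9.871e+07 for the grinder, i.e. 79.94 dB.
So the grinder must be reduced from 92.0 to 79.94 dB: IL = 12.06 dB.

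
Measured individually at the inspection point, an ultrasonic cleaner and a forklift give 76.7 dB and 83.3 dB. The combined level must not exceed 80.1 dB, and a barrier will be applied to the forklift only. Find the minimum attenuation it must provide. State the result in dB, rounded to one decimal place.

5.9 dB

The untreated sources together contribute 10^(76.7/10) = 4.677e+07, i.e. 76.70 dB.
To meet 80.1 dB overall, the treated forklift may contribute at most 10^(80.1/10) − 4.677e+07 = 5.556e+07, i.e. 77.45 dB.
Required insertion loss = 83.3 − 77.45 = 5.85 dB.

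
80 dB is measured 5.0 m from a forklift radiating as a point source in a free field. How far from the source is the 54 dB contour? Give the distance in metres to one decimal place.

99.8 m

The 26.0 dB drop corresponds to a distance ratio of 10^(26.0/20) for a point source.
r₂ = 5.0·10^((80−54)/20) = 5.0·10^(26.0/20) = 99.76 m.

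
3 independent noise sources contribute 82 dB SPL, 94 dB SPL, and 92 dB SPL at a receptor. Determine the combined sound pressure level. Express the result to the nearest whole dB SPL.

For uncorrelated sources the intensities add, so convert each level to linear form, sum, and take 10·log₁₀ of the total.
Σ 10^(L/10) = 10^(82/10) + 10^(94/10) + 10^(92/10) = 4.255e+09.
L_total = 10·log₁₀(4.255e+09) = 96.29 dB SPL.

96 dB SPL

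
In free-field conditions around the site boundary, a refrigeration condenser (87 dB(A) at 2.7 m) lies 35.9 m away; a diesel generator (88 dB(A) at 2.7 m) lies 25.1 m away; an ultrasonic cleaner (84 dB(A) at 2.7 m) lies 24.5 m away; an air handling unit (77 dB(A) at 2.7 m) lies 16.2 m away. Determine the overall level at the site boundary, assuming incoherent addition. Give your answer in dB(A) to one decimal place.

71.6 dB(A)

Propagate each source to the receiver with L = L_ref − 20·log₁₀(r/r_ref), then add intensities.
refrigeration condenser: 87 − 20·log₁₀(35.9/2.7) = 87 − 22.47 = 64.53 dB(A).
diesel generator: 88 − 20·log₁₀(25.1/2.7) = 88 − 19.37 = 68.63 dB(A).
ultrasonic cleaner: 84 − 20·log₁₀(24.5/2.7) = 84 − 19.16 = 64.84 dB(A).
air handling unit: 77 − 20·log₁₀(16.2/2.7) = 77 − 15.56 = 61.44 dB(A).
Σ 10^(L/10) = 1.458e+07 → L_total = 10·log₁₀(1.458e+07) = 71.64 dB(A).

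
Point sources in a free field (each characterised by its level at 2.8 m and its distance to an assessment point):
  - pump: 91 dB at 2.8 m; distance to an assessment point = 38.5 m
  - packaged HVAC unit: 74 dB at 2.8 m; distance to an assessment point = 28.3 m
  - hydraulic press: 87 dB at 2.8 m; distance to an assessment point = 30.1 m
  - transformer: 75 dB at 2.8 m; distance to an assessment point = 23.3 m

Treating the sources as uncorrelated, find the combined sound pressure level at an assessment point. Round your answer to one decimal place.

70.7 dB

Propagate each source to the receiver with L = L_ref − 20·log₁₀(r/r_ref), then add intensities.
pump: 91 − 20·log₁₀(38.5/2.8) = 91 − 22.77 = 68.23 dB.
packaged HVAC unit: 74 − 20·log₁₀(28.3/2.8) = 74 − 20.09 = 53.91 dB.
hydraulic press: 87 − 20·log₁₀(30.1/2.8) = 87 − 20.63 = 66.37 dB.
transformer: 75 − 20·log₁₀(23.3/2.8) = 75 − 18.40 = 56.60 dB.
Σ 10^(L/10) = 1.170e+07 → L_total = 10·log₁₀(1.170e+07) = 70.68 dB.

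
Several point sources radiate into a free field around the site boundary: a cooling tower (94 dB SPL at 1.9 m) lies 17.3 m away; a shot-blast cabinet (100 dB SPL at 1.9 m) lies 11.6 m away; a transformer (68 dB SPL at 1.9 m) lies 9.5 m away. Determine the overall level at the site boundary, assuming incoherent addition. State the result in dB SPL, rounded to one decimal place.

Apply inverse-square spreading to bring every level to the receiver, then sum 10^(L/10).
cooling tower: 94 − 20·log₁₀(17.3/1.9) = 94 − 19.19 = 74.81 dB SPL.
shot-blast cabinet: 100 − 20·log₁₀(11.6/1.9) = 100 − 15.71 = 84.29 dB SPL.
transformer: 68 − 20·log₁₀(9.5/1.9) = 68 − 13.98 = 54.02 dB SPL.
Σ 10^(L/10) = 2.988e+08 → L_total = 10·log₁₀(2.988e+08) = 84.75 dB SPL.

84.8 dB SPL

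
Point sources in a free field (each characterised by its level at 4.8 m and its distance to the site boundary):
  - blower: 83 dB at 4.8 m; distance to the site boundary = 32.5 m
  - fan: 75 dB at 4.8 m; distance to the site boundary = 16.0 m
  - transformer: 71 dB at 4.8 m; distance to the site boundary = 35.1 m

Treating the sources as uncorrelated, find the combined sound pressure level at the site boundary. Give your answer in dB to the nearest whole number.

69 dB

First find each source's level at the receiver (point-source: −20·log₁₀(r/r_ref)), then combine on an intensity basis.
blower: 83 − 20·log₁₀(32.5/4.8) = 83 − 16.61 = 66.39 dB.
fan: 75 − 20·log₁₀(16.0/4.8) = 75 − 10.46 = 64.54 dB.
transformer: 71 − 20·log₁₀(35.1/4.8) = 71 − 17.28 = 53.72 dB.
Σ 10^(L/10) = 7.434e+06 → L_total = 10·log₁₀(7.434e+06) = 68.71 dB.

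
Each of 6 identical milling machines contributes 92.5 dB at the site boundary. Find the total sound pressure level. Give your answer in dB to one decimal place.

With 6 equal, uncorrelated contributions the intensity is 6× that of one unit, giving a rise of 10·log₁₀ 6.
L_total = 92.5 + 10·log₁₀(6) = 92.5 + 7.782 = 100.28 dB.

100.3 dB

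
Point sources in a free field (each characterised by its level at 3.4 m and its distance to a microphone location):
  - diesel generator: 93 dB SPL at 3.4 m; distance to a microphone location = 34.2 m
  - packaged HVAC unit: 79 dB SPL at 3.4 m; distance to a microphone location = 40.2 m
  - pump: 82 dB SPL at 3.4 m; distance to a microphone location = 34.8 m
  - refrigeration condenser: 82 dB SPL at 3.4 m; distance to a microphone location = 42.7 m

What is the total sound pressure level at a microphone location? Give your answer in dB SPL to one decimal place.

Propagate each source to the receiver with L = L_ref − 20·log₁₀(r/r_ref), then add intensities.
diesel generator: 93 − 20·log₁₀(34.2/3.4) = 93 − 20.05 = 72.95 dB SPL.
packaged HVAC unit: 79 − 20·log₁₀(40.2/3.4) = 79 − 21.45 = 57.55 dB SPL.
pump: 82 − 20·log₁₀(34.8/3.4) = 82 − 20.20 = 61.80 dB SPL.
refrigeration condenser: 82 − 20·log₁₀(42.7/3.4) = 82 − 21.98 = 60.02 dB SPL.
Σ 10^(L/10) = 2.281e+07 → L_total = 10·log₁₀(2.281e+07) = 73.58 dB SPL.

73.6 dB SPL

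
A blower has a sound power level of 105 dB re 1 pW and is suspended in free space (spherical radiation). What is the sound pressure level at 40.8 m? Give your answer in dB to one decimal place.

61.8 dB

Free-field spherical radiation: L_p = L_w − 10·log₁₀(4π·r²), r = 40.8 m.
4π·r² = 2.092e+04 m², 10·log₁₀ of that is 43.205 dB.
L_p = 105 − 43.205 = 61.79 dB.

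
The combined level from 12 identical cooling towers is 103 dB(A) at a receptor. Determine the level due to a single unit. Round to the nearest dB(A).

For N identical incoherent sources L_total = L₁ + 10·log₁₀ N, so L₁ = 103 − 10·log₁₀(12) = 103 − 10.792.

92 dB(A)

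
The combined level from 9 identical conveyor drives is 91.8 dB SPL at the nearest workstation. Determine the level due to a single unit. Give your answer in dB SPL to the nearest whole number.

82 dB SPL

For N identical incoherent sources L_total = L₁ + 10·log₁₀ N, so L₁ = 91.8 − 10·log₁₀(9) = 91.8 − 9.542.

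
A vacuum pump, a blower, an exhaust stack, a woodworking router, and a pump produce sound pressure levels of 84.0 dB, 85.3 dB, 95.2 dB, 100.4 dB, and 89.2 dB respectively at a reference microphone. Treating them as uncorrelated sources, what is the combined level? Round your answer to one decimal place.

102.0 dB

For uncorrelated sources the intensities add, so convert each level to linear form, sum, and take 10·log₁₀ of the total.
Σ 10^(L/10) = 10^(84.0/10) + 10^(85.3/10) + 10^(95.2/10) + 10^(100.4/10) + 10^(89.2/10) = 1.570e+10.
L_total = 10·log₁₀(1.570e+10) = 101.96 dB.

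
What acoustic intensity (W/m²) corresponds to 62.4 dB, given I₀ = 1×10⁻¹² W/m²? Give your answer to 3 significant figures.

1.74e-06 W/m²

L = 10·log₁₀(I/I₀) ⇒ I = I₀·10^(L/10) = 10⁻¹² × 10^6.24.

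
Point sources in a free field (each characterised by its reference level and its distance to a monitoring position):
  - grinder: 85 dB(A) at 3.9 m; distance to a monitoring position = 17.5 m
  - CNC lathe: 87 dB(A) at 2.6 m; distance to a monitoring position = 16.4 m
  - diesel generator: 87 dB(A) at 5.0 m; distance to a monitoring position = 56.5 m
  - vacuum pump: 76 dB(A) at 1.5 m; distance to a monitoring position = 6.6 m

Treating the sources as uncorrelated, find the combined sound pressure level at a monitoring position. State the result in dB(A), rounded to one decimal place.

Propagate each source to the receiver with L = L_ref − 20·log₁₀(r/r_ref), then add intensities.
grinder: 85 − 20·log₁₀(17.5/3.9) = 85 − 13.04 = 71.96 dB(A).
CNC lathe: 87 − 20·log₁₀(16.4/2.6) = 87 − 16.00 = 71.00 dB(A).
diesel generator: 87 − 20·log₁₀(56.5/5.0) = 87 − 21.06 = 65.94 dB(A).
vacuum pump: 76 − 20·log₁₀(6.6/1.5) = 76 − 12.87 = 63.13 dB(A).
Σ 10^(L/10) = 3.428e+07 → L_total = 10·log₁₀(3.428e+07) = 75.35 dB(A).

75.4 dB(A)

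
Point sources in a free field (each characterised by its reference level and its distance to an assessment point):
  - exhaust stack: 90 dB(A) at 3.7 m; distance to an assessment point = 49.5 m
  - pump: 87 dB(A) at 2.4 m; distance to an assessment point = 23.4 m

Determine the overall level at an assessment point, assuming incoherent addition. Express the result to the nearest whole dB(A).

Apply inverse-square spreading to bring every level to the receiver, then sum 10^(L/10).
exhaust stack: 90 − 20·log₁₀(49.5/3.7) = 90 − 22.53 = 67.47 dB(A).
pump: 87 − 20·log₁₀(23.4/2.4) = 87 − 19.78 = 67.22 dB(A).
Σ 10^(L/10) = 1.086e+07 → L_total = 10·log₁₀(1.086e+07) = 70.36 dB(A).

70 dB(A)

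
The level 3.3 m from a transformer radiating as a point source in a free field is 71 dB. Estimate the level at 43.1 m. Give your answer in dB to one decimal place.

For a point source, L₂ = L₁ − 20·log₁₀(r₂/r₁).
L₂ = 71 − 20·log₁₀(43.1/3.3) = 71 − 22.319 = 48.68 dB.

48.7 dB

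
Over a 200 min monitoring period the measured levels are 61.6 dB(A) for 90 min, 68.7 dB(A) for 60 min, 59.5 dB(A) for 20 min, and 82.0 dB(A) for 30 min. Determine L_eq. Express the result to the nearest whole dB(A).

74 dB(A)

The energy average is taken in the linear domain: L_eq = 10·log₁₀[(Σ tᵢ·10^(Lᵢ/10))/T], T = 200 min.
Σ tᵢ·10^(Lᵢ/10) = 90·10^(61.6/10) + 60·10^(68.7/10) + 20·10^(59.5/10) + 30·10^(82.0/10) = 5.347e+09.
L_eq = 10·log₁₀(5.347e+09/200) = 74.27 dB(A).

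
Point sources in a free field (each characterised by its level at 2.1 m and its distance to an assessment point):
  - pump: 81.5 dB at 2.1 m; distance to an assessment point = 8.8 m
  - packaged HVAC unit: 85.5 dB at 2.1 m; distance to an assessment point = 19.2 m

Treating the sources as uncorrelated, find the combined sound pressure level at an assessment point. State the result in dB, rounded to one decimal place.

Propagate each source to the receiver with L = L_ref − 20·log₁₀(r/r_ref), then add intensities.
pump: 81.5 − 20·log₁₀(8.8/2.1) = 81.5 − 12.45 = 69.05 dB.
packaged HVAC unit: 85.5 − 20·log₁₀(19.2/2.1) = 85.5 − 19.22 = 66.28 dB.
Σ 10^(L/10) = 1.229e+07 → L_total = 10·log₁₀(1.229e+07) = 70.90 dB.

70.9 dB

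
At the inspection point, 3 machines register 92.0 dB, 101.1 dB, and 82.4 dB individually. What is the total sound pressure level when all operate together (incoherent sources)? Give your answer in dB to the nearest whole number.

Incoherent sources combine by intensity addition: L_total = 10·log₁₀(Σ 10^(L_i/10)).
Σ 10^(L/10) = 10^(92.0/10) + 10^(101.1/10) + 10^(82.4/10) = 1.464e+10.
L_total = 10·log₁₀(1.464e+10) = 101.66 dB.

102 dB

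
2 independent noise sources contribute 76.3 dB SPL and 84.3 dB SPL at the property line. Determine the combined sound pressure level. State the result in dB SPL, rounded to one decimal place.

84.9 dB SPL

For uncorrelated sources the intensities add, so convert each level to linear form, sum, and take 10·log₁₀ of the total.
Σ 10^(L/10) = 10^(76.3/10) + 10^(84.3/10) = 3.118e+08.
L_total = 10·log₁₀(3.118e+08) = 84.94 dB SPL.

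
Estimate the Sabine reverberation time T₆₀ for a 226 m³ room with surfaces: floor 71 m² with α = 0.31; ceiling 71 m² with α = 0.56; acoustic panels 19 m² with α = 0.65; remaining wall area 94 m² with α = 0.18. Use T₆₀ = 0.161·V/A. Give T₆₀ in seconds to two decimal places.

0.40 s

Total absorption A = 71·0.31 + 71·0.56 + 19·0.65 + 94·0.18 = 91.04 m² sabins.
T₆₀ = 0.161 × 226 / 91.04 = 0.400 s.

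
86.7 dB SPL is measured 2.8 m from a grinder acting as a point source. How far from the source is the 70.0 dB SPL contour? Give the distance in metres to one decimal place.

19.1 m

The 16.7 dB drop corresponds to a distance ratio of 10^(16.7/20) for a point source.
r₂ = 2.8·10^((86.7−70.0)/20) = 2.8·10^(16.7/20) = 19.15 m.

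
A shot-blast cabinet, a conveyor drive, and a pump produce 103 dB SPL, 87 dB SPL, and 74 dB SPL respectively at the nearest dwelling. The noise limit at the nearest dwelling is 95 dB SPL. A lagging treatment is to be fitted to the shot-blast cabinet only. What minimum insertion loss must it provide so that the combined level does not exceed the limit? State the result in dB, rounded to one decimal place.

Everything except the shot-blast cabinet sums to 10^(87/10) + 10^(74/10) = 5.263e+08 in linear terms, 87.21 dB SPL.
To meet 95 dB SPL overall, the treated shot-blast cabinet may contribute at most 10^(95/10) − 5.263e+08 = 2.636e+09, i.e. 94.21 dB SPL.
Required insertion loss = 103 − 94.21 = 8.79 dB.

8.8 dB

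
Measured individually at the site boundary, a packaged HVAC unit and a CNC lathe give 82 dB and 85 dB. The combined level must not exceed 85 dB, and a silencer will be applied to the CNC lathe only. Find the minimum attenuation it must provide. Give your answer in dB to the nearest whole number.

Fixed contribution from the other source: Σ 10^(L/10) = 10^(82/10) = 1.585e+08 (82.00 dB).
To meet 85 dB overall, the treated CNC lathe may contribute at most 10^(85/10) − 1.585e+08 = 1.577e+08, i.e. 81.98 dB.
Required insertion loss = 85 − 81.98 = 3.02 dB.

3 dB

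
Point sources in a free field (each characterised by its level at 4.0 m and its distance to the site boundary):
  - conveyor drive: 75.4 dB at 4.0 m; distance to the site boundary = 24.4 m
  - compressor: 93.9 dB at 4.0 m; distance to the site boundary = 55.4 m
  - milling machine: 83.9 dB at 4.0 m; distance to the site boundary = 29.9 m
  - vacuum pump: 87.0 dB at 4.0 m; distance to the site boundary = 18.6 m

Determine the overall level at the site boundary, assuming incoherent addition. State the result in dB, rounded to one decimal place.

76.2 dB

Propagate each source to the receiver with L = L_ref − 20·log₁₀(r/r_ref), then add intensities.
conveyor drive: 75.4 − 20·log₁₀(24.4/4.0) = 75.4 − 15.71 = 59.69 dB.
compressor: 93.9 − 20·log₁₀(55.4/4.0) = 93.9 − 22.83 = 71.07 dB.
milling machine: 83.9 − 20·log₁₀(29.9/4.0) = 83.9 − 17.47 = 66.43 dB.
vacuum pump: 87.0 − 20·log₁₀(18.6/4.0) = 87.0 − 13.35 = 73.65 dB.
Σ 10^(L/10) = 4.130e+07 → L_total = 10·log₁₀(4.130e+07) = 76.16 dB.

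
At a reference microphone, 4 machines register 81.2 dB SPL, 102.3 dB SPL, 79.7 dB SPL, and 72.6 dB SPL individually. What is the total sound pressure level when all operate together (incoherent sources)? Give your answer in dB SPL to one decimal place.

For uncorrelated sources the intensities add, so convert each level to linear form, sum, and take 10·log₁₀ of the total.
Σ 10^(L/10) = 10^(81.2/10) + 10^(102.3/10) + 10^(79.7/10) + 10^(72.6/10) = 1.723e+10.
L_total = 10·log₁₀(1.723e+10) = 102.36 dB SPL.

102.4 dB SPL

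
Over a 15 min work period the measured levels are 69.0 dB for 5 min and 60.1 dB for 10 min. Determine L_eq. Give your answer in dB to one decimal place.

65.2 dB

L_eq = 10·log₁₀[(1/T)·Σ tᵢ·10^(Lᵢ/10)] with T = 15 min.
Σ tᵢ·10^(Lᵢ/10) = 5·10^(69.0/10) + 10·10^(60.1/10) = 4.995e+07.
L_eq = 10·log₁₀(4.995e+07/15) = 65.22 dB.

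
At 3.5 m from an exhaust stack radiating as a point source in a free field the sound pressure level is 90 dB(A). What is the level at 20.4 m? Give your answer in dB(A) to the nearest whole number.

For a point source, L₂ = L₁ − 20·log₁₀(r₂/r₁).
L₂ = 90 − 20·log₁₀(20.4/3.5) = 90 − 15.311 = 74.69 dB(A).

75 dB(A)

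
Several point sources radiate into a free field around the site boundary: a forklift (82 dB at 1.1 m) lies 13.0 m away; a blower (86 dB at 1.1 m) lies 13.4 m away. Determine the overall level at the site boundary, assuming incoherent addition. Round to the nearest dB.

66 dB

Propagate each source to the receiver with L = L_ref − 20·log₁₀(r/r_ref), then add intensities.
forklift: 82 − 20·log₁₀(13.0/1.1) = 82 − 21.45 = 60.55 dB.
blower: 86 − 20·log₁₀(13.4/1.1) = 86 − 21.71 = 64.29 dB.
Σ 10^(L/10) = 3.817e+06 → L_total = 10·log₁₀(3.817e+06) = 65.82 dB.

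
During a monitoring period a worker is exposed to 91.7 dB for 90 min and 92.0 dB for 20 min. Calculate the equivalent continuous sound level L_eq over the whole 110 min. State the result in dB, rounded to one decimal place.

L_eq = 10·log₁₀[(1/T)·Σ tᵢ·10^(Lᵢ/10)] with T = 110 min.
Σ tᵢ·10^(Lᵢ/10) = 90·10^(91.7/10) + 20·10^(92.0/10) = 1.648e+11.
L_eq = 10·log₁₀(1.648e+11/110) = 91.76 dB.

91.8 dB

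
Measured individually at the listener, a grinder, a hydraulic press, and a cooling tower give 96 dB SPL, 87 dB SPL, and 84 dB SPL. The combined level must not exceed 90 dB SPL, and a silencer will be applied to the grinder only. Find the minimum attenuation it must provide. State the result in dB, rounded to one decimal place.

12.1 dB

Fixed contribution from the other sources: Σ 10^(L/10) = 10^(87/10) + 10^(84/10) = 7.524e+08 (88.76 dB SPL).
To meet 90 dB SPL overall, the treated grinder may contribute at most 10^(90/10) − 7.524e+08 = 2.476e+08, i.e. 83.94 dB SPL.
Required insertion loss = 96 − 83.94 = 12.06 dB.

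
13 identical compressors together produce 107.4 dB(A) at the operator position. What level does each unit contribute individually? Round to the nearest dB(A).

96 dB(A)

13 equal contributions raise the level by 10·log₁₀ 13 = 11.139 dB, so each unit alone gives 107.4 − 11.139.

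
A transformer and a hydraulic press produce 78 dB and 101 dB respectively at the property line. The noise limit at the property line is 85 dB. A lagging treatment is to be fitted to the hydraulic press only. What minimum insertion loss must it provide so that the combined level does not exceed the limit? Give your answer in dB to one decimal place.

Everything except the hydraulic press sums to 10^(78/10) = 6.310e+07 in linear terms, 78.00 dB.
The limit corresponds to 10^(85/10) = 3.162e+08; subtracting the fixed part leaves 2.531e+08 for the hydraulic press, i.e. 84.03 dB.
Required insertion loss = 101 − 84.03 = 16.97 dB.

17.0 dB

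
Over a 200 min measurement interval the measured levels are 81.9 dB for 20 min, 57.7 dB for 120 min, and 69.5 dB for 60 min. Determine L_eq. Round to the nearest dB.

73 dB

The energy average is taken in the linear domain: L_eq = 10·log₁₀[(Σ tᵢ·10^(Lᵢ/10))/T], T = 200 min.
Σ tᵢ·10^(Lᵢ/10) = 20·10^(81.9/10) + 120·10^(57.7/10) + 60·10^(69.5/10) = 3.703e+09.
L_eq = 10·log₁₀(3.703e+09/200) = 72.68 dB.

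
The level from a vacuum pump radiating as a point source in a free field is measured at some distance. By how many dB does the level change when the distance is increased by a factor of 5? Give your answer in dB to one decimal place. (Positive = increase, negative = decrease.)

Point-source spreading: ΔL = −20·log₁₀(r₂/r₁).
ΔL = −20·log₁₀(5) = -13.98 dB.

-14.0 dB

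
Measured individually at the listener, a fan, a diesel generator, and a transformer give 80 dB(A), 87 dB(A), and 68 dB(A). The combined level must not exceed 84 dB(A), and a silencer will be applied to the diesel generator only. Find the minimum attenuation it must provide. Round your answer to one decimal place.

5.4 dB

The untreated sources together contribute 10^(80/10) + 10^(68/10) = 1.063e+08, i.e. 80.27 dB(A).
The limit corresponds to 10^(84/10) = 2.512e+08; subtracting the fixed part leaves 1.449e+08 for the diesel generator, i.e. 81.61 dB(A).
So the diesel generator must be reduced from 87 to 81.61 dB(A): IL = 5.39 dB.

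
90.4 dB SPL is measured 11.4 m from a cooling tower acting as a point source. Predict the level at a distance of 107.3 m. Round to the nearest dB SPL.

Point-source attenuation: ΔL = 20·log₁₀(r₂/r₁) = 20·log₁₀(107.3/11.4) = 19.474 dB.
L₂ = 90.4 − 20·log₁₀(107.3/11.4) = 90.4 − 19.474 = 70.93 dB SPL.

71 dB SPL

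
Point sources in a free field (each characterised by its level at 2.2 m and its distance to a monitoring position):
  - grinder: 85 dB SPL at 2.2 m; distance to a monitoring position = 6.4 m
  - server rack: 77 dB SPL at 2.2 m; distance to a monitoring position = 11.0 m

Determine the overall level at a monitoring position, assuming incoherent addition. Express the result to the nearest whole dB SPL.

First find each source's level at the receiver (point-source: −20·log₁₀(r/r_ref)), then combine on an intensity basis.
grinder: 85 − 20·log₁₀(6.4/2.2) = 85 − 9.28 = 75.72 dB SPL.
server rack: 77 − 20·log₁₀(11.0/2.2) = 77 − 13.98 = 63.02 dB SPL.
Σ 10^(L/10) = 3.937e+07 → L_total = 10·log₁₀(3.937e+07) = 75.95 dB SPL.

76 dB SPL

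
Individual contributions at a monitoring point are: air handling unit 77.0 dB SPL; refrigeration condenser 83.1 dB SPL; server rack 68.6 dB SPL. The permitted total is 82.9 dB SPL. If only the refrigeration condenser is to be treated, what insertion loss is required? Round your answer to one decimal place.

1.7 dB

Everything except the refrigeration condenser sums to 10^(77.0/10) + 10^(68.6/10) = 5.736e+07 in linear terms, 77.59 dB SPL.
To meet 82.9 dB SPL overall, the treated refrigeration condenser may contribute at most 10^(82.9/10) − 5.736e+07 = 1.376e+08, i.e. 81.39 dB SPL.
Required insertion loss = 83.1 − 81.39 = 1.71 dB.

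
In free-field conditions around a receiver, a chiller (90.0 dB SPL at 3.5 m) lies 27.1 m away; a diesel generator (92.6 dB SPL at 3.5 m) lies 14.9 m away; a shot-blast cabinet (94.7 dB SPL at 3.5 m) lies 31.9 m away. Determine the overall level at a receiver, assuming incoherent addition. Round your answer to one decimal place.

Propagate each source to the receiver with L = L_ref − 20·log₁₀(r/r_ref), then add intensities.
chiller: 90.0 − 20·log₁₀(27.1/3.5) = 90.0 − 17.78 = 72.22 dB SPL.
diesel generator: 92.6 − 20·log₁₀(14.9/3.5) = 92.6 − 12.58 = 80.02 dB SPL.
shot-blast cabinet: 94.7 − 20·log₁₀(31.9/3.5) = 94.7 − 19.19 = 75.51 dB SPL.
Σ 10^(L/10) = 1.526e+08 → L_total = 10·log₁₀(1.526e+08) = 81.84 dB SPL.

81.8 dB SPL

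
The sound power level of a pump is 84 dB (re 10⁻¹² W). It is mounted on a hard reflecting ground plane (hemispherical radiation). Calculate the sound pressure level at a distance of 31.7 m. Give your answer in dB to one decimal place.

The power spreads over a hemisphere of area 2π·r², so L_p = L_w − 10·log₁₀(2π·r²).
2π·r² = 6314 m², 10·log₁₀ of that is 38.003 dB.
L_p = 84 − 38.003 = 46.00 dB.

46.0 dB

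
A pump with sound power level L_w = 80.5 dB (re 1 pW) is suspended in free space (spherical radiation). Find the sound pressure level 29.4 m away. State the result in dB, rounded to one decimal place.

40.1 dB

Free-field spherical radiation: L_p = L_w − 10·log₁₀(4π·r²), r = 29.4 m.
4π·r² = 1.086e+04 m², 10·log₁₀ of that is 40.359 dB.
L_p = 80.5 − 40.359 = 40.14 dB.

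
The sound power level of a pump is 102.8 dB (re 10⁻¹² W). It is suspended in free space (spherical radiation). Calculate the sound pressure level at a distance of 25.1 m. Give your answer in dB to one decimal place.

63.8 dB

The power spreads over a sphere of area 4π·r², so L_p = L_w − 10·log₁₀(4π·r²).
4π·r² = 7917 m², 10·log₁₀ of that is 38.986 dB.
L_p = 102.8 − 38.986 = 63.81 dB.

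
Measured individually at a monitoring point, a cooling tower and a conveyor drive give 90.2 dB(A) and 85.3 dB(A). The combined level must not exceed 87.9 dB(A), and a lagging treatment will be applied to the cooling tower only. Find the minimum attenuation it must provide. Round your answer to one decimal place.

The untreated sources together contribute 10^(85.3/10) = 3.388e+08, i.e. 85.30 dB(A).
The limit corresponds to 10^(87.9/10) = 6.166e+08; subtracting the fixed part leaves 2.778e+08 for the cooling tower, i.e. 84.44 dB(A).
So the cooling tower must be reduced from 90.2 to 84.44 dB(A): IL = 5.76 dB.

5.8 dB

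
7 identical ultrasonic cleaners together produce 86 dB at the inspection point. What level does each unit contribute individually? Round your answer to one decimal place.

7 equal contributions raise the level by 10·log₁₀ 7 = 8.451 dB, so each unit alone gives 86 − 8.451.

77.5 dB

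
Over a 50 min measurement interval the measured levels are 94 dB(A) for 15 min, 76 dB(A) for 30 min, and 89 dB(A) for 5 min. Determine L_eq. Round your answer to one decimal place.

89.3 dB(A)

Weight each interval's intensity by its duration and average over T = 50 min:
Σ tᵢ·10^(Lᵢ/10) = 15·10^(94/10) + 30·10^(76/10) + 5·10^(89/10) = 4.284e+10.
L_eq = 10·log₁₀(4.284e+10/50) = 89.33 dB(A).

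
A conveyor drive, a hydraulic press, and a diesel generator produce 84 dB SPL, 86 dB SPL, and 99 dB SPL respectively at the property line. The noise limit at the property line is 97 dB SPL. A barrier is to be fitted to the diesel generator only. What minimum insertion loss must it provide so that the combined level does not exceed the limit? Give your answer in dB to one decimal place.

2.6 dB

Fixed contribution from the other sources: Σ 10^(L/10) = 10^(84/10) + 10^(86/10) = 6.493e+08 (88.12 dB SPL).
The limit corresponds to 10^(97/10) = 5.012e+09; subtracting the fixed part leaves 4.363e+09 for the diesel generator, i.e. 96.40 dB SPL.
Required insertion loss = 99 − 96.40 = 2.60 dB.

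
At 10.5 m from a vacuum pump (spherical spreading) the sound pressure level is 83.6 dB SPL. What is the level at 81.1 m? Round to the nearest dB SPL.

Spherical spreading from a point source gives a 20·log₁₀(r₂/r₁) drop.
L₂ = 83.6 − 20·log₁₀(81.1/10.5) = 83.6 − 17.757 = 65.84 dB SPL.

66 dB SPL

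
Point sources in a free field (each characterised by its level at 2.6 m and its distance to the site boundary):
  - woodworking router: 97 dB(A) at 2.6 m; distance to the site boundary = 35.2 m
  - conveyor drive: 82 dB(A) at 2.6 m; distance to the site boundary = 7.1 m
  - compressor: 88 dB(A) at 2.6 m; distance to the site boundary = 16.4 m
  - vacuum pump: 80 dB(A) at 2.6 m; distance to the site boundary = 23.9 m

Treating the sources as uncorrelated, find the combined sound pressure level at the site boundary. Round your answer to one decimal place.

78.2 dB(A)

First find each source's level at the receiver (point-source: −20·log₁₀(r/r_ref)), then combine on an intensity basis.
woodworking router: 97 − 20·log₁₀(35.2/2.6) = 97 − 22.63 = 74.37 dB(A).
conveyor drive: 82 − 20·log₁₀(7.1/2.6) = 82 − 8.73 = 73.27 dB(A).
compressor: 88 − 20·log₁₀(16.4/2.6) = 88 − 16.00 = 72.00 dB(A).
vacuum pump: 80 − 20·log₁₀(23.9/2.6) = 80 − 19.27 = 60.73 dB(A).
Σ 10^(L/10) = 6.564e+07 → L_total = 10·log₁₀(6.564e+07) = 78.17 dB(A).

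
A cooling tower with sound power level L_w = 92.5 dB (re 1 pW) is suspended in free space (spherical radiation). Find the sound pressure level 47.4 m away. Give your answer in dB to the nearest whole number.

48 dB

The power spreads over a sphere of area 4π·r², so L_p = L_w − 10·log₁₀(4π·r²).
4π·r² = 2.823e+04 m², 10·log₁₀ of that is 44.508 dB.
L_p = 92.5 − 44.508 = 47.99 dB.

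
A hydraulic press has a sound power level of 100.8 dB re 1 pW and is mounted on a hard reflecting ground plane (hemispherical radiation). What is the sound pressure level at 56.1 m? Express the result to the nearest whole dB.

58 dB

The power spreads over a hemisphere of area 2π·r², so L_p = L_w − 10·log₁₀(2π·r²).
2π·r² = 1.977e+04 m², 10·log₁₀ of that is 42.961 dB.
L_p = 100.8 − 42.961 = 57.84 dB.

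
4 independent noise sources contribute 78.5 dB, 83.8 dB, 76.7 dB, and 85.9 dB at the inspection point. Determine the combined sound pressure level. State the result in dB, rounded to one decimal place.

Incoherent sources combine by intensity addition: L_total = 10·log₁₀(Σ 10^(L_i/10)).
Σ 10^(L/10) = 10^(78.5/10) + 10^(83.8/10) + 10^(76.7/10) + 10^(85.9/10) = 7.465e+08.
L_total = 10·log₁₀(7.465e+08) = 88.73 dB.

88.7 dB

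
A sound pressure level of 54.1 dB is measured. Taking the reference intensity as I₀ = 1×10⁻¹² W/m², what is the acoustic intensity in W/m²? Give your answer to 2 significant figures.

2.6e-07 W/m²

L = 10·log₁₀(I/I₀) ⇒ I = I₀·10^(L/10) = 10⁻¹² × 10^5.41.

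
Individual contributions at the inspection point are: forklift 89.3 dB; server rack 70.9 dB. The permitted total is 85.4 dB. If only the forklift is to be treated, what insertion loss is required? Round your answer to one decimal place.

4.1 dB

Everything except the forklift sums to 10^(70.9/10) = 1.230e+07 in linear terms, 70.90 dB.
The limit corresponds to 10^(85.4/10) = 3.467e+08; subtracting the fixed part leaves 3.344e+08 for the forklift, i.e. 85.24 dB.
Required insertion loss = 89.3 − 85.24 = 4.06 dB.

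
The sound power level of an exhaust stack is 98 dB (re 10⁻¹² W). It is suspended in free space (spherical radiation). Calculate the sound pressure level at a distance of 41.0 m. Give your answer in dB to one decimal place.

54.8 dB

L_p = L_w − 10·log₁₀(4π·r²) with r = 41.0 m.
4π·r² = 2.112e+04 m², 10·log₁₀ of that is 43.248 dB.
L_p = 98 − 43.248 = 54.75 dB.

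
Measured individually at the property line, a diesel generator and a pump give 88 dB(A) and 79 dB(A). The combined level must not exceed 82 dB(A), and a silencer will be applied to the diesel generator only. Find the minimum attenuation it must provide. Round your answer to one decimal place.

The untreated sources together contribute 10^(79/10) = 7.943e+07, i.e. 79.00 dB(A).
The limit corresponds to 10^(82/10) = 1.585e+08; subtracting the fixed part leaves 7.906e+07 for the diesel generator, i.e. 78.98 dB(A).
Required insertion loss = 88 − 78.98 = 9.02 dB.

9.0 dB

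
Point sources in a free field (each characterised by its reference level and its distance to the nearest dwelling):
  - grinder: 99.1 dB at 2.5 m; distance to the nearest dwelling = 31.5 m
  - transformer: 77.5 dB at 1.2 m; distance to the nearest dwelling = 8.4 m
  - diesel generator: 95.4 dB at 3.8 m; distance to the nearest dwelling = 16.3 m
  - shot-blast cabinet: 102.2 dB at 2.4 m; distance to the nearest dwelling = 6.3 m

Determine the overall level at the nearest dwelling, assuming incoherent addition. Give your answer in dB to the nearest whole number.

94 dB

Propagate each source to the receiver with L = L_ref − 20·log₁₀(r/r_ref), then add intensities.
grinder: 99.1 − 20·log₁₀(31.5/2.5) = 99.1 − 22.01 = 77.09 dB.
transformer: 77.5 − 20·log₁₀(8.4/1.2) = 77.5 − 16.90 = 60.60 dB.
diesel generator: 95.4 − 20·log₁₀(16.3/3.8) = 95.4 − 12.65 = 82.75 dB.
shot-blast cabinet: 102.2 − 20·log₁₀(6.3/2.4) = 102.2 − 8.38 = 93.82 dB.
Σ 10^(L/10) = 2.649e+09 → L_total = 10·log₁₀(2.649e+09) = 94.23 dB.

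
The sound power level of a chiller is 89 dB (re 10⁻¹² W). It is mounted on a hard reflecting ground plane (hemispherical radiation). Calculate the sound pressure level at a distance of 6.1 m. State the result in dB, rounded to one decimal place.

The power spreads over a hemisphere of area 2π·r², so L_p = L_w − 10·log₁₀(2π·r²).
2π·r² = 233.8 m², 10·log₁₀ of that is 23.688 dB.
L_p = 89 − 23.688 = 65.31 dB.

65.3 dB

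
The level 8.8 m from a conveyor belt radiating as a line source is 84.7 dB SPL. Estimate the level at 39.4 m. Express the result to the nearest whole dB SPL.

Cylindrical spreading from a line source gives a 10·log₁₀(r₂/r₁) drop.
L₂ = 84.7 − 10·log₁₀(39.4/8.8) = 84.7 − 6.510 = 78.19 dB SPL.

78 dB SPL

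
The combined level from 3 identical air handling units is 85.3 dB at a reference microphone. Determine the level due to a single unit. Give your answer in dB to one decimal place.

For N identical incoherent sources L_total = L₁ + 10·log₁₀ N, so L₁ = 85.3 − 10·log₁₀(3) = 85.3 − 4.771.

80.5 dB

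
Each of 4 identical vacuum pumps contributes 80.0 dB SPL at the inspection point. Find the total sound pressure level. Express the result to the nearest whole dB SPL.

L_total = L₁ + 10·log₁₀ N for N identical incoherent sources.
L_total = 80.0 + 10·log₁₀(4) = 80.0 + 6.021 = 86.02 dB SPL.

86 dB SPL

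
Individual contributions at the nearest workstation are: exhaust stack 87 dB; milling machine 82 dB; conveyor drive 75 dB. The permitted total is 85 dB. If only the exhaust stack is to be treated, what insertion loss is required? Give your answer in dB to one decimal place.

6.0 dB

The untreated sources together contribute 10^(82/10) + 10^(75/10) = 1.901e+08, i.e. 82.79 dB.
The limit corresponds to 10^(85/10) = 3.162e+08; subtracting the fixed part leaves 1.261e+08 for the exhaust stack, i.e. 81.01 dB.
Required insertion loss = 87 − 81.01 = 5.99 dB.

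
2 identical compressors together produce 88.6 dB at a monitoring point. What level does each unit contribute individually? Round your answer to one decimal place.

For N identical incoherent sources L_total = L₁ + 10·log₁₀ N, so L₁ = 88.6 − 10·log₁₀(2) = 88.6 − 3.010.

85.6 dB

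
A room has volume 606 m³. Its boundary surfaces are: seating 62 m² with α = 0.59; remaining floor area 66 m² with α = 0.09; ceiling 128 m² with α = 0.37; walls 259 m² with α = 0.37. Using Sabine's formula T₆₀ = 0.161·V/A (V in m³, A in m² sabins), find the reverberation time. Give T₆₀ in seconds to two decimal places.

Summing Sᵢαᵢ: 62·0.59 + 66·0.09 + 128·0.37 + 259·0.37 = 185.71 m².
T₆₀ = 0.161 × 606 / 185.71 = 0.525 s.

0.53 s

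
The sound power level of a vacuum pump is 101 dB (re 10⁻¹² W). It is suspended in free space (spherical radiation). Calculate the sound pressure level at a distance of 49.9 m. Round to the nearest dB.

56 dB

L_p = L_w − 10·log₁₀(4π·r²) with r = 49.9 m.
4π·r² = 3.129e+04 m², 10·log₁₀ of that is 44.954 dB.
L_p = 101 − 44.954 = 56.05 dB.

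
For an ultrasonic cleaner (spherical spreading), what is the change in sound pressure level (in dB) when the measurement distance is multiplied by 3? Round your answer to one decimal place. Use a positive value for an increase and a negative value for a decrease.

-9.5 dB

A point source loses 6 dB per doubling of distance; generally ΔL = −20·log₁₀(r₂/r₁).
ΔL = −20·log₁₀(3) = -9.54 dB.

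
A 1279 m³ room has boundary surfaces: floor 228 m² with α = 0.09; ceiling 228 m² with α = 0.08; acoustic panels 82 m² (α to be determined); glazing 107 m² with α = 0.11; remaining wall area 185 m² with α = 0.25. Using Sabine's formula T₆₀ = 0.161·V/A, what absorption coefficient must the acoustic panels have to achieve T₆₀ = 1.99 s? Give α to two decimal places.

Required total absorption A = 0.161·1279/1.99 = 103.48 m².
Absorption from the other surfaces = 228·0.09 + 228·0.08 + 107·0.11 + 185·0.25 = 96.78 m², so the acoustic panels must supply 6.70 m² over 82 m².
α = 6.70/82 = 0.082.

0.08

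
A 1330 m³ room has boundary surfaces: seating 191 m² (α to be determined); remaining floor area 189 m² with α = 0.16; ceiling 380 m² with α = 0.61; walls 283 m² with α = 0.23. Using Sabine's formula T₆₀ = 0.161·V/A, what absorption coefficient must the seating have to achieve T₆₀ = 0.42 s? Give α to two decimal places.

From T₆₀ = 0.161·V/A, the target T₆₀ = 0.42 s needs A = 0.161·1330/0.42 = 509.83 m².
Absorption from the other surfaces = 189·0.16 + 380·0.61 + 283·0.23 = 327.13 m², so the seating must supply 182.70 m² over 191 m².
α = 182.70/191 = 0.957.

0.96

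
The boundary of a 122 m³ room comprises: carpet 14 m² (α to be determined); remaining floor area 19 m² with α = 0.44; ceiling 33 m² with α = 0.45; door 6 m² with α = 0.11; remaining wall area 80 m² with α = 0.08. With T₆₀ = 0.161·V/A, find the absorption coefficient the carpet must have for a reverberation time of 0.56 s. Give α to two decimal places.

0.34

A = 0.161·V/T₆₀ = 0.161·122/0.56 = 35.07 m² sabins.
Absorption from the other surfaces = 19·0.44 + 33·0.45 + 6·0.11 + 80·0.08 = 30.27 m², so the carpet must supply 4.80 m² over 14 m².
α = 4.80/14 = 0.343.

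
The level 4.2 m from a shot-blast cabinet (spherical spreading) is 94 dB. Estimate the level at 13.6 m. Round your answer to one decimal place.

Point-source attenuation: ΔL = 20·log₁₀(r₂/r₁) = 20·log₁₀(13.6/4.2) = 10.206 dB.
L₂ = 94 − 20·log₁₀(13.6/4.2) = 94 − 10.206 = 83.79 dB.

83.8 dB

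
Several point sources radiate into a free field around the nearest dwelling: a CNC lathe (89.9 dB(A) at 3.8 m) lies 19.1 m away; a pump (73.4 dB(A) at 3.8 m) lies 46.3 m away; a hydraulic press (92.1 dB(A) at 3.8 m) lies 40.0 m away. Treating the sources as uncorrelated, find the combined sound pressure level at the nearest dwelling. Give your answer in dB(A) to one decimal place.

Propagate each source to the receiver with L = L_ref − 20·log₁₀(r/r_ref), then add intensities.
CNC lathe: 89.9 − 20·log₁₀(19.1/3.8) = 89.9 − 14.02 = 75.88 dB(A).
pump: 73.4 − 20·log₁₀(46.3/3.8) = 73.4 − 21.72 = 51.68 dB(A).
hydraulic press: 92.1 − 20·log₁₀(40.0/3.8) = 92.1 − 20.45 = 71.65 dB(A).
Σ 10^(L/10) = 5.347e+07 → L_total = 10·log₁₀(5.347e+07) = 77.28 dB(A).

77.3 dB(A)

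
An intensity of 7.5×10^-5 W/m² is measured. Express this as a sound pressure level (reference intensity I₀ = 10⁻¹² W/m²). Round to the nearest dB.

L = 10·log₁₀(I/I₀) = 10·log₁₀(7.5×10^-5/10⁻¹²) = 10·log₁₀(7.5×10^7).
L = 10·(0.8751 + 7) = 78.75 dB.

79 dB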